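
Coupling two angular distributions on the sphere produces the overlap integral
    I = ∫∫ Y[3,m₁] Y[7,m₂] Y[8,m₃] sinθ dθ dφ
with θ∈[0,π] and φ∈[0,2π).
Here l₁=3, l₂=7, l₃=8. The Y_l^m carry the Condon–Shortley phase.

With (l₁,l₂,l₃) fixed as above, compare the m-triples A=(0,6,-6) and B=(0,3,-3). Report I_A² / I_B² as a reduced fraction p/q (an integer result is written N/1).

Shared (l₁,l₂,l₃)=(3,7,8): N and (l;000)² cancel in I_A²/I_B².
A: Δ = 2!·4!·12!/19! = 1/5290740; Racah Σ t=1..2: t=1:−1/1916006400 t=2:+1/479001600 = 1/638668800; ⇒ 3j(3 7 8; 0 6 -6)² = 117/6460, sgn +1
B: Δ = 2!·4!·12!/19! = 1/5290740; Racah Σ t=0..2: t=0:+1/87091200 t=1:−1/8709120 t=2:+1/11612160 = -1/58060800; ⇒ 3j(3 7 8; 0 3 -3)² = 99/117572, sgn +1
I_A²/I_B² = (117/6460)/(99/117572) = 1183/55

1183/55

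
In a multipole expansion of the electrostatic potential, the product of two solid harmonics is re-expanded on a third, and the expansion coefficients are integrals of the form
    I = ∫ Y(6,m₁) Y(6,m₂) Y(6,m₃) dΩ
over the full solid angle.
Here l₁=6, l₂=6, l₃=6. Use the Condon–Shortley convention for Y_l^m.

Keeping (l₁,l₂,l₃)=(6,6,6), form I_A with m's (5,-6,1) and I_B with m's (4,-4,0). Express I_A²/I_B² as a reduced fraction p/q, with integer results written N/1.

847/32

Shared (l₁,l₂,l₃)=(6,6,6): N and (l;000)² cancel in I_A²/I_B².
A: Δ = 6!·6!·6!/19! = 1/325909584; Racah Σ t=0..0: t=0:+1/62208000 = 1/62208000; ⇒ 3j(6 6 6; 5 -6 1)² = 77/8398, sgn -1
B: Δ = 6!·6!·6!/19! = 1/325909584; Racah Σ t=0..2: t=0:+1/1658880 t=1:−1/1728000 t=2:+1/24883200 = 1/15552000; ⇒ 3j(6 6 6; 4 -4 0)² = 16/46189, sgn +1
I_A²/I_B² = (77/8398)/(16/46189) = 847/32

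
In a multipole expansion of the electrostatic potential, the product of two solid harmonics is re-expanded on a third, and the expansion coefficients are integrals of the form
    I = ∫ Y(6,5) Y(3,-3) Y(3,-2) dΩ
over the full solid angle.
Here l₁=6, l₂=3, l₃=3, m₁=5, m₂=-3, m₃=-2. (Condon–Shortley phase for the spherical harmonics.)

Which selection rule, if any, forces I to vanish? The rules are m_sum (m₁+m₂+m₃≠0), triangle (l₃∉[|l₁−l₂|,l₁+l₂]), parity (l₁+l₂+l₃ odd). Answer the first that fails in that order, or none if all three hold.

none

Σmᵢ = 0  ✓
l₃∈[|l₁−l₂|,l₁+l₂]=[3,9], have l₃=3  ✓
Σlᵢ = 12 ⇒ even  ✓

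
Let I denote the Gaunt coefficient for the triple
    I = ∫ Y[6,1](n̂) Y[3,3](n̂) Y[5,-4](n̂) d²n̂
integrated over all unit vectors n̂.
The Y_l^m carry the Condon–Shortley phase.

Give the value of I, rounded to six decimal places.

0.072068

m-sum 0 ✓  L=14 even ✓  3≤5≤9 ✓
Π(2lᵢ+1) = 13×7×11 = 1001
triangle coeff Δ(6,3,5) = 1/675675
Σ_t [1,3]: t=1:−1/8640 t=2:+1/2304 t=3:−1/8640 = 7/34560
(3j)²=7/429 [(6 3 5; 0 0 0)], sign=-1
Σ_t [4,4]: t=4:+1/241920 = 1/241920
(3j)²=4/1001 [(6 3 5; 1 3 -4)], sign=-1
⇒ 4πI² = 28/429
I = (+1)√(28/429/(4π)) = 0.07206849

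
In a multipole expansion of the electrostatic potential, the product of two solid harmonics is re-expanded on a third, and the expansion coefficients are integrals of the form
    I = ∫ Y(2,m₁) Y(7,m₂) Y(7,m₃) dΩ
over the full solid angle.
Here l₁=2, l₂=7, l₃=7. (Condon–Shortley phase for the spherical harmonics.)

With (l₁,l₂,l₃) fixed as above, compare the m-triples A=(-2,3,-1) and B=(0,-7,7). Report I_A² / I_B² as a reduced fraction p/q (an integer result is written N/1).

4050/8281

Shared (l₁,l₂,l₃)=(2,7,7): N and (l;000)² cancel in I_A²/I_B².
A: Δ = 2!·2!·12!/17! = 1/185640; Racah Σ t=2..2: t=2:+1/3870720 = 1/3870720; ⇒ 3j(2 7 7; -2 3 -1)² = 135/6188, sgn +1
B: Δ = 2!·2!·12!/17! = 1/185640; Racah Σ t=0..0: t=0:+1/1916006400 = 1/1916006400; ⇒ 3j(2 7 7; 0 -7 7)² = 91/2040, sgn +1
I_A²/I_B² = (135/6188)/(91/2040) = 4050/8281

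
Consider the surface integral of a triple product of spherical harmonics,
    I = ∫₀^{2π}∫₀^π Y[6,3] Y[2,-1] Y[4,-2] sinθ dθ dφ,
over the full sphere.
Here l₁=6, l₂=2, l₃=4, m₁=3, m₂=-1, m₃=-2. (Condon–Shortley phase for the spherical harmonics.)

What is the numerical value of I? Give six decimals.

m-sum 0 ✓  L=12 even ✓  4≤4≤8 ✓
Π(2lᵢ+1) = 13×5×9 = 585
triangle coeff Δ(6,2,4) = 1/6435
Σ_t [2,2]: t=2:+1/2304 = 1/2304
(3j)²=5/143 [(6 2 4; 0 0 0)], sign=+1
Σ_t [1,1]: t=1:−1/8640 = -1/8640
(3j)²=28/715 [(6 2 4; 3 -1 -2)], sign=-1
⇒ 4πI² = 1260/1573
I = (-1)√(1260/1573/(4π)) = -0.25247360

-0.252474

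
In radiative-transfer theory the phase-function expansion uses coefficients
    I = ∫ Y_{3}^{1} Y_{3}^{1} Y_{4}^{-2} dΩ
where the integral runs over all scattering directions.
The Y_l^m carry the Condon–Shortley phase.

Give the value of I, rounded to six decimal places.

m-sum 0 ✓  L=10 even ✓  0≤4≤6 ✓
Π(2lᵢ+1) = 7×7×9 = 441
triangle coeff Δ(3,3,4) = 1/34650
Σ_t [0,2]: t=0:+1/72 t=1:−1/16 t=2:+1/72 = -5/144
(3j)²=2/77 [(3 3 4; 0 0 0)], sign=-1
Σ_t [0,2]: t=0:+1/192 t=1:−1/36 t=2:+1/192 = -5/288
(3j)²=20/693 [(3 3 4; 1 1 -2)], sign=-1
⇒ 4πI² = 40/121
I = (+1)√(40/121/(4π)) = 0.16219310

0.162193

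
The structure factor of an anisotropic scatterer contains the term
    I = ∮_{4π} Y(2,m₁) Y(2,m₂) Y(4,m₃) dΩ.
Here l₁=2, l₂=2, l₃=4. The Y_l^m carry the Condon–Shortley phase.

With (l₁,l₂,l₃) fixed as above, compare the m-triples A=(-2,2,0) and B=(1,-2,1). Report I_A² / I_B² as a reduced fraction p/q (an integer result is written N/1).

1/5

l's match ⇒ only the (l;m) 3-j factors differ between A and B.
A: triangle coeff Δ(2,2,4) = 1/630; Σ_t [0,0]: t=0:+1/576 = 1/576; (3j)²=1/630 [(2 2 4; -2 2 0)], sign=+1
B: triangle coeff Δ(2,2,4) = 1/630; Σ_t [0,0]: t=0:+1/144 = 1/144; (3j)²=1/126 [(2 2 4; 1 -2 1)], sign=-1
I_A²/I_B² = (1/630)/(1/126) = 1/5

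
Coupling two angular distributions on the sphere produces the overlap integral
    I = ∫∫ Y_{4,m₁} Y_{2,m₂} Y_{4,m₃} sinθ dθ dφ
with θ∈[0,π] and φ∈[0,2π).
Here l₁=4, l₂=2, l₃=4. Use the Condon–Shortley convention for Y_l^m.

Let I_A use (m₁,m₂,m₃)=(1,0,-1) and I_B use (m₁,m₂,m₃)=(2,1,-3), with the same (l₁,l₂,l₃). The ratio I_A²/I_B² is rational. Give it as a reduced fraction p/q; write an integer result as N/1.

289/525

l's match ⇒ only the (l;m) 3-j factors differ between A and B.
A: triangle coeff Δ(4,2,4) = 1/13860; Σ_t [0,2]: t=0:+1/144 t=1:−1/48 t=2:+1/480 = -17/1440; (3j)²=289/13860 [(4 2 4; 1 0 -1)], sign=+1
B: triangle coeff Δ(4,2,4) = 1/13860; Σ_t [1,2]: t=1:−1/240 t=2:+1/1440 = -1/288; (3j)²=5/132 [(4 2 4; 2 1 -3)], sign=+1
I_A²/I_B² = (289/13860)/(5/132) = 289/525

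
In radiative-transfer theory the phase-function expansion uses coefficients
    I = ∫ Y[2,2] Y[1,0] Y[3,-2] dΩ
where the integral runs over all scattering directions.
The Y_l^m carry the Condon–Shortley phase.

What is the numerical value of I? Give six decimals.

Checks pass: Σm=0; 6 even; l₃=3∈[1,3].
(2·2+1)(2·1+1)(2·3+1) = 105
Δ: 0! 4! 2! / 7! → 1/105
sum: t=0:+1/4 = 1/4
3j²(2 1 3; 0 0 0) = Δ·Π!·Σ² = 3/35  (sign -1)
sum: t=0:+1/24 = 1/24
3j²(2 1 3; 2 0 -2) = Δ·Π!·Σ² = 1/21  (sign -1)
combine: 4πI² = 105·3/35·1/21 = 3/7
take √, sign +1: I = 0.18467439

0.184674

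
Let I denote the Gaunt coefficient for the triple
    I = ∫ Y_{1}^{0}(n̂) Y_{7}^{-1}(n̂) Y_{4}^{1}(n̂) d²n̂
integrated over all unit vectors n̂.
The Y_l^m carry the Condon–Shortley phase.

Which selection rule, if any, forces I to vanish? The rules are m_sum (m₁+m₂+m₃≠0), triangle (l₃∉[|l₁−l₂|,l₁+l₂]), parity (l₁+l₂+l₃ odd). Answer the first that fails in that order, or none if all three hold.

triangle

azimuthal sum: 0 − 1 + 1 = 0  ✓
6 ≤ 4 ≤ 8 (triangle on l)  ✗
L = 1 + 7 + 4 = 12 (even)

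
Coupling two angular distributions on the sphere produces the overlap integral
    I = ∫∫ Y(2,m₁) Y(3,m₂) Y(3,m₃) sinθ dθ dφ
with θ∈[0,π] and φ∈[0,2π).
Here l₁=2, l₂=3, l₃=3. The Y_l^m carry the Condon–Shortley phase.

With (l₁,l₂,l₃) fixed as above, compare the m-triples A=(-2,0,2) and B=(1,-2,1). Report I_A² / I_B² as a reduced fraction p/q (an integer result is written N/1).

4/3

l's match ⇒ only the (l;m) 3-j factors differ between A and B.
A: triangle coeff Δ(2,3,3) = 1/3780; Σ_t [2,2]: t=2:+1/24 = 1/24; (3j)²=1/21 [(2 3 3; -2 0 2)], sign=-1
B: triangle coeff Δ(2,3,3) = 1/3780; Σ_t [0,1]: t=0:+1/12 t=1:−1/48 = 1/16; (3j)²=1/28 [(2 3 3; 1 -2 1)], sign=+1
I_A²/I_B² = (1/21)/(1/28) = 4/3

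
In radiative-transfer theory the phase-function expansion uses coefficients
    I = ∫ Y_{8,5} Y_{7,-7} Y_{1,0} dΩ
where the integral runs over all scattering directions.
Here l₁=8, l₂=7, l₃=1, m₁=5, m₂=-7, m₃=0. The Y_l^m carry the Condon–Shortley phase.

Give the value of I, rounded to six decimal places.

0.000000

5 − 7 + 0 = -2 ≠ 0: azimuthal integral kills it; I = 0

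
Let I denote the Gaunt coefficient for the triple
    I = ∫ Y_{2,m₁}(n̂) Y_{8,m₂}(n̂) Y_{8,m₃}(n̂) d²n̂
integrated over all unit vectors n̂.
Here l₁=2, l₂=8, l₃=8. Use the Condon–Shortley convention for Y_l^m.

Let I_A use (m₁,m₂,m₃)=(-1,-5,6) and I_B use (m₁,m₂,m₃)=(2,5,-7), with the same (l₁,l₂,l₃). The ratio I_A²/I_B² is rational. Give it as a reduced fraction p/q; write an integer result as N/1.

l's match ⇒ only the (l;m) 3-j factors differ between A and B.
A: triangle coeff Δ(2,8,8) = 1/348840; Σ_t [1,2]: t=1:−1/1916006400 t=2:+1/12454041600 = -1/2264371200; (3j)²=847/38760 [(2 8 8; -1 -5 6)], sign=-1
B: triangle coeff Δ(2,8,8) = 1/348840; Σ_t [0,0]: t=0:+1/24908083200 = 1/24908083200; (3j)²=7/1292 [(2 8 8; 2 5 -7)], sign=-1
I_A²/I_B² = (847/38760)/(7/1292) = 121/30

121/30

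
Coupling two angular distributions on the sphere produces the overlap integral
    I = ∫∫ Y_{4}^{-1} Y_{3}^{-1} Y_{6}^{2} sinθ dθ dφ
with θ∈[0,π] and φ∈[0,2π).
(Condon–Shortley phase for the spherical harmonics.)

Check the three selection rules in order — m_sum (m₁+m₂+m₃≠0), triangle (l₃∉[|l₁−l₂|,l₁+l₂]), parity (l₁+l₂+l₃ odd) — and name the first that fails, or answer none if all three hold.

azimuthal sum: -1 − 1 + 2 = 0  ✓
1 ≤ 6 ≤ 7 (triangle on l)  ✓
L = 4 + 3 + 6 = 13 (odd)  ✗

parity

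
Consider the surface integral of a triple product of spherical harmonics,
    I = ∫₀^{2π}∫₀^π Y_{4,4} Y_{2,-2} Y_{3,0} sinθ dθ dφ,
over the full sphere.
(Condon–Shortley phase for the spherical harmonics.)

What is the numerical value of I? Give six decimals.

4 − 2 + 0 = 2 ≠ 0: azimuthal integral kills it; I = 0

0.000000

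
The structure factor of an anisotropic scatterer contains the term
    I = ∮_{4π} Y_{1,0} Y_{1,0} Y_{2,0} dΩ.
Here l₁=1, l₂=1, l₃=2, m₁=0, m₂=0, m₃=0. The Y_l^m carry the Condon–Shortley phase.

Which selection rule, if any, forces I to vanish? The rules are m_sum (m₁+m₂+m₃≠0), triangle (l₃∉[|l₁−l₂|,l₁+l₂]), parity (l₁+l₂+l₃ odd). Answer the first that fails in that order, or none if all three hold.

Σmᵢ = 0  ✓
l₃∈[|l₁−l₂|,l₁+l₂]=[0,2], have l₃=2  ✓
Σlᵢ = 4 ⇒ even  ✓

none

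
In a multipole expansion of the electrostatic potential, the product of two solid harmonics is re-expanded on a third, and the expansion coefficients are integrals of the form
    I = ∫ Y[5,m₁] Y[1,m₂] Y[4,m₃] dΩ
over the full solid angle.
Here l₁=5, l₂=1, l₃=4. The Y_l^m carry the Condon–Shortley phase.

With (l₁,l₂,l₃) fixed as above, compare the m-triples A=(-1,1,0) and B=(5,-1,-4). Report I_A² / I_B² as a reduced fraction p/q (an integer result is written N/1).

1/3

Same 5,1,4: normalisation and zero-m 3j drop out of the ratio.
A: Δ: 2! 8! 0! / 11! → 1/495; sum: t=2:+1/1152 = 1/1152; 3j²(5 1 4; -1 1 0) = Δ·Π!·Σ² = 1/33  (sign +1)
B: Δ: 2! 8! 0! / 11! → 1/495; sum: t=0:+1/80640 = 1/80640; 3j²(5 1 4; 5 -1 -4) = Δ·Π!·Σ² = 1/11  (sign +1)
I_A²/I_B² = (1/33)/(1/11) = 1/3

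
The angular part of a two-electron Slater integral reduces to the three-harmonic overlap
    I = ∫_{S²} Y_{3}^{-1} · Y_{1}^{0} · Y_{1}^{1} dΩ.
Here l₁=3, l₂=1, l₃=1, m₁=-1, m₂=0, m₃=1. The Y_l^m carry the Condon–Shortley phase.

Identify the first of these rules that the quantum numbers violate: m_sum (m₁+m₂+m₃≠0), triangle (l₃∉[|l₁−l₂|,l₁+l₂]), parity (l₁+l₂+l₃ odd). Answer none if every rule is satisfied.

triangle

m₁+m₂+m₃ = -1 + 0 + 1 = 0  ✓
triangle: |3−1|=2 ≤ l₃=1 ≤ 3+1=4  ✗
parity: l₁+l₂+l₃ = 5 is odd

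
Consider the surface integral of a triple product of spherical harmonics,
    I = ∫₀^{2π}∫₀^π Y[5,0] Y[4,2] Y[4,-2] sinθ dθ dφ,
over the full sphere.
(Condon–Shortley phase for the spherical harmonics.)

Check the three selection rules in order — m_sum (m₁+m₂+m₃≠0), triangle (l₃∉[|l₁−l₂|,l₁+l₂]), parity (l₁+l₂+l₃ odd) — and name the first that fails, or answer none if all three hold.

parity

azimuthal sum: 0 + 2 − 2 = 0  ✓
1 ≤ 4 ≤ 9 (triangle on l)  ✓
L = 5 + 4 + 4 = 13 (odd)  ✗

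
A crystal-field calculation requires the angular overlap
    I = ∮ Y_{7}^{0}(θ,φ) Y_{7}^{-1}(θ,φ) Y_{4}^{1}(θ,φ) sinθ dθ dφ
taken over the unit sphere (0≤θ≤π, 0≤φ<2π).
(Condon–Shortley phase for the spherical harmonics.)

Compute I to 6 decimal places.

-0.037251

m-sum 0 ✓  L=18 even ✓  0≤4≤14 ✓
Π(2lᵢ+1) = 15×15×9 = 2025
triangle coeff Δ(7,7,4) = 1/58198140
Σ_t [3,7]: t=3:−1/17418240 t=4:+1/622080 t=5:−1/230400 t=6:+1/622080 t=7:−1/17418240 = -1/806400
(3j)²=2268/230945 [(7 7 4; 0 0 0)], sign=-1
Σ_t [3,6]: t=3:−1/4354560 t=4:+1/414720 t=5:−1/345600 t=6:+1/2488320 = -1/3225600
(3j)²=81/92378 [(7 7 4; 0 -1 1)], sign=+1
⇒ 4πI² = 37200870/2133423721
I = (-1)√(37200870/2133423721/(4π)) = -0.03725058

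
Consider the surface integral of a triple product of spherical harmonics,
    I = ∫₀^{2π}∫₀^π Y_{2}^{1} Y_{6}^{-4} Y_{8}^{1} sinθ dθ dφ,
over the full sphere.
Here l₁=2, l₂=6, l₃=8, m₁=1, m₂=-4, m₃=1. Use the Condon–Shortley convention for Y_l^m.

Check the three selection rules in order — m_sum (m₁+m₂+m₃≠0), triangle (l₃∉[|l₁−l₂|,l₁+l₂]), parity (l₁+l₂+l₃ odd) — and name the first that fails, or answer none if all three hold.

Σmᵢ = -2  ✗
l₃∈[|l₁−l₂|,l₁+l₂]=[4,8], have l₃=8
Σlᵢ = 16 ⇒ even

m_sum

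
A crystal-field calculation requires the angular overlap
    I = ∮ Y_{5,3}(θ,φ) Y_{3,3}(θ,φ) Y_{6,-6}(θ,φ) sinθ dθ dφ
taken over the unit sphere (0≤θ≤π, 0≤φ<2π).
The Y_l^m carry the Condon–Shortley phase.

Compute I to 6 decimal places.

-0.119512

m-sum 0 ✓  L=14 even ✓  2≤6≤8 ✓
Π(2lᵢ+1) = 11×7×13 = 1001
triangle coeff Δ(5,3,6) = 1/675675
Σ_t [0,2]: t=0:+1/8640 t=1:−1/2304 t=2:+1/8640 = -7/34560
(3j)²=7/429 [(5 3 6; 0 0 0)], sign=-1
Σ_t [2,2]: t=2:+1/1935360 = 1/1935360
(3j)²=1/91 [(5 3 6; 3 3 -6)], sign=+1
⇒ 4πI² = 7/39
I = (-1)√(7/39/(4π)) = -0.11951207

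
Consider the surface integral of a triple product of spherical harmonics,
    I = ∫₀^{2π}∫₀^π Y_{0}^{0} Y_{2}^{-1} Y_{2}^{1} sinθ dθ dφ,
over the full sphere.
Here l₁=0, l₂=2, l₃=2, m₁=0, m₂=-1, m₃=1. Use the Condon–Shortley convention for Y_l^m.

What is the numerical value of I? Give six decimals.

-0.282095

Checks pass: Σm=0; 4 even; l₃=2∈[2,2].
(2·0+1)(2·2+1)(2·2+1) = 25
Δ: 0! 0! 4! / 5! → 1/5
sum: t=0:+1/4 = 1/4
3j²(0 2 2; 0 0 0) = Δ·Π!·Σ² = 1/5  (sign +1)
sum: t=0:+1/6 = 1/6
3j²(0 2 2; 0 -1 1) = Δ·Π!·Σ² = 1/5  (sign -1)
combine: 4πI² = 25·1/5·1/5 = 1/1
take √, sign -1: I = -0.28209479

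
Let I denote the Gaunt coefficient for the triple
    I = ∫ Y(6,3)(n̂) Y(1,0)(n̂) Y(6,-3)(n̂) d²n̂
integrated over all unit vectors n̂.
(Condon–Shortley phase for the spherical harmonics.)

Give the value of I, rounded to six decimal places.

Σlᵢ=13 odd — θ-integrand is odd under cosθ→−cosθ; I=0

0.000000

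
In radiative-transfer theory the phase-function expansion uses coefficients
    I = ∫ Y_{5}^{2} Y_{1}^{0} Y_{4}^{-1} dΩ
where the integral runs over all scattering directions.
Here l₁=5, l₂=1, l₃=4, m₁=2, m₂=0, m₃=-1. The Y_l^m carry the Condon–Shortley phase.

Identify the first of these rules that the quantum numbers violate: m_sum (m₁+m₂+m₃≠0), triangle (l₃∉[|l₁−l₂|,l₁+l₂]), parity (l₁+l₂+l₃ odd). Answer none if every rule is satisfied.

Σmᵢ = 1  ✗
l₃∈[|l₁−l₂|,l₁+l₂]=[4,6], have l₃=4
Σlᵢ = 10 ⇒ even

m_sum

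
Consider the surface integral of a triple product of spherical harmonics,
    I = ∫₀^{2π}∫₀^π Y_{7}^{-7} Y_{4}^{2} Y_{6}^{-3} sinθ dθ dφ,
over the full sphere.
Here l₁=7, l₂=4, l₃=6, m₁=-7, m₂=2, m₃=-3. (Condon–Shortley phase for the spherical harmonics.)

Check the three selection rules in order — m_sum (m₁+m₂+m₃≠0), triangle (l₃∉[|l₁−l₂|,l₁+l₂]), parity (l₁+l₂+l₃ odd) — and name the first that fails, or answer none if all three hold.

Σmᵢ = -8  ✗
l₃∈[|l₁−l₂|,l₁+l₂]=[3,11], have l₃=6
Σlᵢ = 17 ⇒ odd

m_sum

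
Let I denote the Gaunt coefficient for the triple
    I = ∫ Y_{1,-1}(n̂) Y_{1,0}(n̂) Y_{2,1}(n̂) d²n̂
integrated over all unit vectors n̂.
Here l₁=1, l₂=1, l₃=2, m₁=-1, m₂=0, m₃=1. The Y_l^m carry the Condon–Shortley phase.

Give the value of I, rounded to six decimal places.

-0.218510

m-sum 0 ✓  L=4 even ✓  0≤2≤2 ✓
Π(2lᵢ+1) = 3×3×5 = 45
triangle coeff Δ(1,1,2) = 1/30
Σ_t [0,0]: t=0:+1/1 = 1/1
(3j)²=2/15 [(1 1 2; 0 0 0)], sign=+1
Σ_t [0,0]: t=0:+1/2 = 1/2
(3j)²=1/10 [(1 1 2; -1 0 1)], sign=-1
⇒ 4πI² = 3/5
I = (-1)√(3/5/(4π)) = -0.21850969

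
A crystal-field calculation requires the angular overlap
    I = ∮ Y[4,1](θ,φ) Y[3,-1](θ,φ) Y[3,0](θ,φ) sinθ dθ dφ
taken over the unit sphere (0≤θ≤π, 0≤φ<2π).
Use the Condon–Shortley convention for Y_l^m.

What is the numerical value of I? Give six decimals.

-0.099323

Checks pass: Σm=0; 10 even; l₃=3∈[1,7].
(2·4+1)(2·3+1)(2·3+1) = 441
Δ: 4! 4! 2! / 11! → 1/34650
sum: t=1:−1/72 t=2:+1/16 t=3:−1/72 = 5/144
3j²(4 3 3; 0 0 0) = Δ·Π!·Σ² = 2/77  (sign -1)
sum: t=0:+1/288 t=1:−1/24 t=2:+1/48 = -5/288
3j²(4 3 3; 1 -1 0) = Δ·Π!·Σ² = 5/462  (sign +1)
combine: 4πI² = 441·2/77·5/462 = 15/121
take √, sign -1: I = -0.09932258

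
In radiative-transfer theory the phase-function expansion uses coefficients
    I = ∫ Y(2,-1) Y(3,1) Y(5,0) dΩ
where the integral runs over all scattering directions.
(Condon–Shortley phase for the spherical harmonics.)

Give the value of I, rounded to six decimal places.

0.169433

m-sum 0 ✓  L=10 even ✓  1≤5≤5 ✓
Π(2lᵢ+1) = 5×7×11 = 385
triangle coeff Δ(2,3,5) = 1/2310
Σ_t [0,0]: t=0:+1/144 = 1/144
(3j)²=10/231 [(2 3 5; 0 0 0)], sign=-1
Σ_t [0,0]: t=0:+1/288 = 1/288
(3j)²=5/231 [(2 3 5; -1 1 0)], sign=-1
⇒ 4πI² = 250/693
I = (+1)√(250/693/(4π)) = 0.16943318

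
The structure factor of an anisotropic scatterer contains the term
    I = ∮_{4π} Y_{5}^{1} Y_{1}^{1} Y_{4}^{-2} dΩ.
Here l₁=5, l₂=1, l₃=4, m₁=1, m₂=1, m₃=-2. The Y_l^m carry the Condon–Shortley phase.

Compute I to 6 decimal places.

Rules hold: Σm=0, L=10 even, 4≤4≤6.
N = 11·3·9 = 297
Δ = 2!·8!·0!/11! = 1/495
Racah Σ t=1..1: t=1:−1/576 = -1/576
⇒ 3j(5 1 4; 0 0 0)² = 5/99, sgn -1
Racah Σ t=2..2: t=2:+1/2880 = 1/2880
⇒ 3j(5 1 4; 1 1 -2)² = 2/165, sgn +1
4πI² = N·(3j₀)²·(3jₘ)² = 2/11
I = -1·√(0.181818/4π) = -0.12028562

-0.120286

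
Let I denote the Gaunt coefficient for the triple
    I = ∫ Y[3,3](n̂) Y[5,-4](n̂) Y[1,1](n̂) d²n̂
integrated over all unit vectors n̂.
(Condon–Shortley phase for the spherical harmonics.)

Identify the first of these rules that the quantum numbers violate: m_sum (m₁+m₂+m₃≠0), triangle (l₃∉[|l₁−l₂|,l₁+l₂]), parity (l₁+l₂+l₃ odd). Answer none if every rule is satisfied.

triangle

azimuthal sum: 3 − 4 + 1 = 0  ✓
2 ≤ 1 ≤ 8 (triangle on l)  ✗
L = 3 + 5 + 1 = 9 (odd)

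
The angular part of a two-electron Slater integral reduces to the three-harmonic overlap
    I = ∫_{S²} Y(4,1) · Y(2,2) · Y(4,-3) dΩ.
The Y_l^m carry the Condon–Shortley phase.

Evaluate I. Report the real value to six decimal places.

0.159270

Checks pass: Σm=0; 10 even; l₃=4∈[2,6].
(2·4+1)(2·2+1)(2·4+1) = 405
Δ: 2! 6! 2! / 11! → 1/13860
sum: t=0:+1/192 t=1:−1/36 t=2:+1/192 = -5/288
3j²(4 2 4; 0 0 0) = Δ·Π!·Σ² = 20/693  (sign -1)
sum: t=2:+1/480 = 1/480
3j²(4 2 4; 1 2 -3) = Δ·Π!·Σ² = 3/110  (sign -1)
combine: 4πI² = 405·20/693·3/110 = 270/847
take √, sign +1: I = 0.15927046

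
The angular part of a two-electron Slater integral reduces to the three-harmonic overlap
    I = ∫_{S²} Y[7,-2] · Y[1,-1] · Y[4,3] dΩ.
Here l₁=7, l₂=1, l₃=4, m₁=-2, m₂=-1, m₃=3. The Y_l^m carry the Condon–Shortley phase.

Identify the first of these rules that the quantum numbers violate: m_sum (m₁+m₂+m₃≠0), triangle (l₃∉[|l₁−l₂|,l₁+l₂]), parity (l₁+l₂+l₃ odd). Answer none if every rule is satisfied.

triangle

m₁+m₂+m₃ = -2 − 1 + 3 = 0  ✓
triangle: |7−1|=6 ≤ l₃=4 ≤ 7+1=8  ✗
parity: l₁+l₂+l₃ = 12 is even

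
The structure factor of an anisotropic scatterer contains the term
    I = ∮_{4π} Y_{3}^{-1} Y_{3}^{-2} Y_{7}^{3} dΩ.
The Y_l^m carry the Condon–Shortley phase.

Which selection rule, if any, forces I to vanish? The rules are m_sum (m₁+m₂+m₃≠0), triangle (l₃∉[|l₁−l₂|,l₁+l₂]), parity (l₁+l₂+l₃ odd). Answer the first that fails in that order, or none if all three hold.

triangle

azimuthal sum: -1 − 2 + 3 = 0  ✓
0 ≤ 7 ≤ 6 (triangle on l)  ✗
L = 3 + 3 + 7 = 13 (odd)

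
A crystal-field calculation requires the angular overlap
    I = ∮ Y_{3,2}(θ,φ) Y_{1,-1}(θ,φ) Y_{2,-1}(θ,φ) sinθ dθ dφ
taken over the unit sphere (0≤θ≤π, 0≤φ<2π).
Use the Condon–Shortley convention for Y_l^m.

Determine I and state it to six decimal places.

m-sum 0 ✓  L=6 even ✓  2≤2≤4 ✓
Π(2lᵢ+1) = 7×3×5 = 105
triangle coeff Δ(3,1,2) = 1/105
Σ_t [1,1]: t=1:−1/4 = -1/4
(3j)²=3/35 [(3 1 2; 0 0 0)], sign=-1
Σ_t [0,0]: t=0:+1/12 = 1/12
(3j)²=2/21 [(3 1 2; 2 -1 -1)], sign=-1
⇒ 4πI² = 6/7
I = (+1)√(6/7/(4π)) = 0.26116903

0.261169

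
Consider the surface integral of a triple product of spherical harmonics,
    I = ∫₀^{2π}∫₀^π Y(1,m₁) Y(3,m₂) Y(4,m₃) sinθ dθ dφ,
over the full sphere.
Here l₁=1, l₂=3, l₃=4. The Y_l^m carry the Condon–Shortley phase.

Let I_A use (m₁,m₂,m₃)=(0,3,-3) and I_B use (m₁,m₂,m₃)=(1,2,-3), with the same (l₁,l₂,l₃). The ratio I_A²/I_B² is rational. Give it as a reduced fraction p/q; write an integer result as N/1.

Shared (l₁,l₂,l₃)=(1,3,4): N and (l;000)² cancel in I_A²/I_B².
A: Δ = 0!·2!·6!/9! = 1/252; Racah Σ t=0..0: t=0:+1/720 = 1/720; ⇒ 3j(1 3 4; 0 3 -3)² = 1/36, sgn -1
B: Δ = 0!·2!·6!/9! = 1/252; Racah Σ t=0..0: t=0:+1/240 = 1/240; ⇒ 3j(1 3 4; 1 2 -3)² = 1/12, sgn -1
I_A²/I_B² = (1/36)/(1/12) = 1/3

1/3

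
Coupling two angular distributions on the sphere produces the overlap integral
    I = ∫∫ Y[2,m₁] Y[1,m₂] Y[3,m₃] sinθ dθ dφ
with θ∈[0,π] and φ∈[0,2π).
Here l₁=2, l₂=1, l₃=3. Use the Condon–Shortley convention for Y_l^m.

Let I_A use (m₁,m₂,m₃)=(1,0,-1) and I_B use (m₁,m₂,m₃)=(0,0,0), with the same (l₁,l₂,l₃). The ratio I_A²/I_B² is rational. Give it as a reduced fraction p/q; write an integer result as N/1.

8/9

Same 2,1,3: normalisation and zero-m 3j drop out of the ratio.
A: Δ: 0! 4! 2! / 7! → 1/105; sum: t=0:+1/6 = 1/6; 3j²(2 1 3; 1 0 -1) = Δ·Π!·Σ² = 8/105  (sign +1)
B: Δ: 0! 4! 2! / 7! → 1/105; sum: t=0:+1/4 = 1/4; 3j²(2 1 3; 0 0 0) = Δ·Π!·Σ² = 3/35  (sign -1)
I_A²/I_B² = (8/105)/(3/35) = 8/9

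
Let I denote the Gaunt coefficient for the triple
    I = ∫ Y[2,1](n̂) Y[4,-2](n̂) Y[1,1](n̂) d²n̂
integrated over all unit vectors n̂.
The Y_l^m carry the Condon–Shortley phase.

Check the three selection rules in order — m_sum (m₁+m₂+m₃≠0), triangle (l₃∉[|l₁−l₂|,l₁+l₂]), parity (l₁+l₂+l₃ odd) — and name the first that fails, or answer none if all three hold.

Σmᵢ = 0  ✓
l₃∈[|l₁−l₂|,l₁+l₂]=[2,6], have l₃=1  ✗
Σlᵢ = 7 ⇒ odd

triangle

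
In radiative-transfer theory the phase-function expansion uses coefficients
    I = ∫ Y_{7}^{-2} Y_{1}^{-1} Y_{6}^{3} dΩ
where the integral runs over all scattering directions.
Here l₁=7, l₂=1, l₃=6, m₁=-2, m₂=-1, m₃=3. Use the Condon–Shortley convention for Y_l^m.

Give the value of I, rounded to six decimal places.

Rules hold: Σm=0, L=14 even, 6≤6≤8.
N = 15·3·13 = 585
Δ = 2!·12!·0!/15! = 1/1365
Racah Σ t=1..1: t=1:−1/518400 = -1/518400
⇒ 3j(7 1 6; 0 0 0)² = 7/195, sgn -1
Racah Σ t=0..0: t=0:+1/4354560 = 1/4354560
⇒ 3j(7 1 6; -2 -1 3)² = 2/273, sgn -1
4πI² = N·(3j₀)²·(3jₘ)² = 2/13
I = +1·√(0.153846/4π) = 0.11064668

0.110647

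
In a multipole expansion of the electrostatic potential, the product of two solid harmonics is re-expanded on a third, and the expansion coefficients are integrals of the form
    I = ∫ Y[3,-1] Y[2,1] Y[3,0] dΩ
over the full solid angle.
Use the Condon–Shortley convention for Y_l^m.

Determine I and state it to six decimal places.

-0.059471

m-sum 0 ✓  L=8 even ✓  1≤3≤5 ✓
Π(2lᵢ+1) = 7×5×7 = 245
triangle coeff Δ(3,2,3) = 1/3780
Σ_t [0,2]: t=0:+1/24 t=1:−1/4 t=2:+1/24 = -1/6
(3j)²=4/105 [(3 2 3; 0 0 0)], sign=+1
Σ_t [1,2]: t=1:−1/12 t=2:+1/8 = 1/24
(3j)²=1/210 [(3 2 3; -1 1 0)], sign=-1
⇒ 4πI² = 2/45
I = (-1)√(2/45/(4π)) = -0.05947080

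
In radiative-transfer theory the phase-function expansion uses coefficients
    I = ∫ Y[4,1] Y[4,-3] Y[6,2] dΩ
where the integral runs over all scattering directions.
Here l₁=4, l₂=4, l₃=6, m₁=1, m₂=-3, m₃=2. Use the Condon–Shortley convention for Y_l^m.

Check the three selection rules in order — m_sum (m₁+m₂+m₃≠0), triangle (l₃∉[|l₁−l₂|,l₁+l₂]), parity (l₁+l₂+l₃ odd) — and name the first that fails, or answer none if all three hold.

m₁+m₂+m₃ = 1 − 3 + 2 = 0  ✓
triangle: |4−4|=0 ≤ l₃=6 ≤ 4+4=8  ✓
parity: l₁+l₂+l₃ = 14 is even  ✓

none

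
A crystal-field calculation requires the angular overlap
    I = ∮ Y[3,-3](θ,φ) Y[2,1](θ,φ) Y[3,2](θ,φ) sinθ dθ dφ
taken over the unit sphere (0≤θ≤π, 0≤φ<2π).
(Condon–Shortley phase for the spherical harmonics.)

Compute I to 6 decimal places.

-0.210261

m-sum 0 ✓  L=8 even ✓  1≤3≤5 ✓
Π(2lᵢ+1) = 7×5×7 = 245
triangle coeff Δ(3,2,3) = 1/3780
Σ_t [0,2]: t=0:+1/24 t=1:−1/4 t=2:+1/24 = -1/6
(3j)²=4/105 [(3 2 3; 0 0 0)], sign=+1
Σ_t [2,2]: t=2:+1/48 = 1/48
(3j)²=5/84 [(3 2 3; -3 1 2)], sign=-1
⇒ 4πI² = 5/9
I = (-1)√(5/9/(4π)) = -0.21026104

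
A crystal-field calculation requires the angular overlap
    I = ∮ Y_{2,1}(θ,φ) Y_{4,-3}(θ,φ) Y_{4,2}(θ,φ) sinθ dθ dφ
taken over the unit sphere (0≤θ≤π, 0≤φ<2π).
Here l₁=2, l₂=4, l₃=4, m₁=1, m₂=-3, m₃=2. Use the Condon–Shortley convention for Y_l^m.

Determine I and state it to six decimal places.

-0.187702

m-sum 0 ✓  L=10 even ✓  2≤4≤6 ✓
Π(2lᵢ+1) = 5×9×9 = 405
triangle coeff Δ(2,4,4) = 1/13860
Σ_t [0,2]: t=0:+1/192 t=1:−1/36 t=2:+1/192 = -5/288
(3j)²=20/693 [(2 4 4; 0 0 0)], sign=-1
Σ_t [0,1]: t=0:+1/240 t=1:−1/1440 = 1/288
(3j)²=5/132 [(2 4 4; 1 -3 2)], sign=+1
⇒ 4πI² = 375/847
I = (-1)√(375/847/(4π)) = -0.18770204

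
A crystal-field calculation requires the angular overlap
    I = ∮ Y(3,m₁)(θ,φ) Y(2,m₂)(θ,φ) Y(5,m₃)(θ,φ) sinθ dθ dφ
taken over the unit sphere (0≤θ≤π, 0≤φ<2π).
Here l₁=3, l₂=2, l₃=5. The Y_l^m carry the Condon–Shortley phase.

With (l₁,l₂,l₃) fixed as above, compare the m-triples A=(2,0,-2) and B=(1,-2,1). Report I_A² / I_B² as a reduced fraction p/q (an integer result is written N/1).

Shared (l₁,l₂,l₃)=(3,2,5): N and (l;000)² cancel in I_A²/I_B².
A: Δ = 0!·6!·4!/11! = 1/2310; Racah Σ t=0..0: t=0:+1/480 = 1/480; ⇒ 3j(3 2 5; 2 0 -2)² = 3/110, sgn -1
B: Δ = 0!·6!·4!/11! = 1/2310; Racah Σ t=0..0: t=0:+1/1152 = 1/1152; ⇒ 3j(3 2 5; 1 -2 1)² = 1/154, sgn +1
I_A²/I_B² = (3/110)/(1/154) = 21/5

21/5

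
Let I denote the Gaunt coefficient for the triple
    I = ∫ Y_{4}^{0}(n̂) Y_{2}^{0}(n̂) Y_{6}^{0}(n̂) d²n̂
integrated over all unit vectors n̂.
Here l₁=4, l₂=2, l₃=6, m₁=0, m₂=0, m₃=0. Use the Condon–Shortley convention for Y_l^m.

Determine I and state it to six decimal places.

0.238565

Rules hold: Σm=0, L=12 even, 2≤6≤6.
N = 9·5·13 = 585
Δ = 0!·8!·4!/13! = 1/6435
Racah Σ t=0..0: t=0:+1/2304 = 1/2304
⇒ 3j(4 2 6; 0 0 0)² = 5/143, sgn +1
(m-triple is (0,0,0) — same symbol as above.)
4πI² = N·(3j₀)²·(3jₘ)² = 1125/1573
I = +1·√(0.715194/4π) = 0.23856513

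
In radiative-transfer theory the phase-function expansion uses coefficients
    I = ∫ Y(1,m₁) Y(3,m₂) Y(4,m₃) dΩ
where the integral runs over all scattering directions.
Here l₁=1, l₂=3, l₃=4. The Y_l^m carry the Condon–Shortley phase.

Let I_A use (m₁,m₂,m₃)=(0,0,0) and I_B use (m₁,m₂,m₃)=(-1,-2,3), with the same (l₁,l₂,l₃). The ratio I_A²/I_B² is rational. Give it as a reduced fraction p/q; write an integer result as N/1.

Shared (l₁,l₂,l₃)=(1,3,4): N and (l;000)² cancel in I_A²/I_B².
A: Δ = 0!·2!·6!/9! = 1/252; Racah Σ t=0..0: t=0:+1/36 = 1/36; ⇒ 3j(1 3 4; 0 0 0)² = 4/63, sgn +1
B: Δ = 0!·2!·6!/9! = 1/252; Racah Σ t=0..0: t=0:+1/240 = 1/240; ⇒ 3j(1 3 4; -1 -2 3)² = 1/12, sgn -1
I_A²/I_B² = (4/63)/(1/12) = 16/21

16/21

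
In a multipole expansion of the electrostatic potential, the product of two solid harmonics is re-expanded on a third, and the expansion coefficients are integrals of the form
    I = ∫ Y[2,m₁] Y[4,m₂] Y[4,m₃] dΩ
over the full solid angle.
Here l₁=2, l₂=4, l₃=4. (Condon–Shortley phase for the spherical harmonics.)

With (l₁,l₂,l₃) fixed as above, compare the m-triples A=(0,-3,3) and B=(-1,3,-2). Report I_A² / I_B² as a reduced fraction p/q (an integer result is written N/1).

7/75

Shared (l₁,l₂,l₃)=(2,4,4): N and (l;000)² cancel in I_A²/I_B².
A: Δ = 2!·2!·6!/11! = 1/13860; Racah Σ t=0..1: t=0:+1/480 t=1:−1/720 = 1/1440; ⇒ 3j(2 4 4; 0 -3 3)² = 7/1980, sgn -1
B: Δ = 2!·2!·6!/11! = 1/13860; Racah Σ t=1..2: t=1:−1/1440 t=2:+1/240 = 1/288; ⇒ 3j(2 4 4; -1 3 -2)² = 5/132, sgn +1
I_A²/I_B² = (7/1980)/(5/132) = 7/75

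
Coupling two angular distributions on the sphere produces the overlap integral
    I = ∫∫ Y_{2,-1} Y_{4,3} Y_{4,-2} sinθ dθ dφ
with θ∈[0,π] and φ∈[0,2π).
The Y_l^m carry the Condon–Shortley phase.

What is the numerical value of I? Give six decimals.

m-sum 0 ✓  L=10 even ✓  2≤4≤6 ✓
Π(2lᵢ+1) = 5×9×9 = 405
triangle coeff Δ(2,4,4) = 1/13860
Σ_t [0,2]: t=0:+1/192 t=1:−1/36 t=2:+1/192 = -5/288
(3j)²=20/693 [(2 4 4; 0 0 0)], sign=-1
Σ_t [1,2]: t=1:−1/1440 t=2:+1/240 = 1/288
(3j)²=5/132 [(2 4 4; -1 3 -2)], sign=+1
⇒ 4πI² = 375/847
I = (-1)√(375/847/(4π)) = -0.18770204

-0.187702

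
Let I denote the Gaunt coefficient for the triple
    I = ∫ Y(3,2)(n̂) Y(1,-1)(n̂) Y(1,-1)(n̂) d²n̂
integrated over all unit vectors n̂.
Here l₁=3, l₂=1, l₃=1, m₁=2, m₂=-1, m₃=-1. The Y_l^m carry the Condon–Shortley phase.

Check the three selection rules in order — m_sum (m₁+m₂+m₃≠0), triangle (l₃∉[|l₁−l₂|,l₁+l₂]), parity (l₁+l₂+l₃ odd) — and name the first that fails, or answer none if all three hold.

m₁+m₂+m₃ = 2 − 1 − 1 = 0  ✓
triangle: |3−1|=2 ≤ l₃=1 ≤ 3+1=4  ✗
parity: l₁+l₂+l₃ = 5 is odd

triangle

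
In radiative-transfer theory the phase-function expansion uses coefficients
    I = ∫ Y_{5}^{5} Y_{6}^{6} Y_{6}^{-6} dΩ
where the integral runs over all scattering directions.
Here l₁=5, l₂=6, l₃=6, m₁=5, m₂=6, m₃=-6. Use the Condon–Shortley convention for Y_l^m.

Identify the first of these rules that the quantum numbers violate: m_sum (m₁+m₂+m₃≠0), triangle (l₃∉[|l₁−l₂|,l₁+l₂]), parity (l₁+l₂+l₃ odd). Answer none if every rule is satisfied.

m_sum

Σmᵢ = 5  ✗
l₃∈[|l₁−l₂|,l₁+l₂]=[1,11], have l₃=6
Σlᵢ = 17 ⇒ odd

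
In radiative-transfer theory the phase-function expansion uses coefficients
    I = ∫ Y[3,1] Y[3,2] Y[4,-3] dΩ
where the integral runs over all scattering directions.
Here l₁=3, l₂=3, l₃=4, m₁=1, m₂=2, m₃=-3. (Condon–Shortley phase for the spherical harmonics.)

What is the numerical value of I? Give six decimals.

-0.095955

m-sum 0 ✓  L=10 even ✓  0≤4≤6 ✓
Π(2lᵢ+1) = 7×7×9 = 441
triangle coeff Δ(3,3,4) = 1/34650
Σ_t [0,2]: t=0:+1/72 t=1:−1/16 t=2:+1/72 = -5/144
(3j)²=2/77 [(3 3 4; 0 0 0)], sign=-1
Σ_t [1,2]: t=1:−1/144 t=2:+1/288 = -1/288
(3j)²=1/99 [(3 3 4; 1 2 -3)], sign=+1
⇒ 4πI² = 14/121
I = (-1)√(14/121/(4π)) = -0.09595473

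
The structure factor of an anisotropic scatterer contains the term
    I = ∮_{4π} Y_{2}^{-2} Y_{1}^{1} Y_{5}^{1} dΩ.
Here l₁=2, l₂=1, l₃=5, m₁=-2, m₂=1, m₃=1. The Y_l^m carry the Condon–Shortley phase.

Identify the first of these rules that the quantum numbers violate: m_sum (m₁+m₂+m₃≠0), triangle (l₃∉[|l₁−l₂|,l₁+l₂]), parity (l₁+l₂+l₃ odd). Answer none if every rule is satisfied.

triangle

azimuthal sum: -2 + 1 + 1 = 0  ✓
1 ≤ 5 ≤ 3 (triangle on l)  ✗
L = 2 + 1 + 5 = 8 (even)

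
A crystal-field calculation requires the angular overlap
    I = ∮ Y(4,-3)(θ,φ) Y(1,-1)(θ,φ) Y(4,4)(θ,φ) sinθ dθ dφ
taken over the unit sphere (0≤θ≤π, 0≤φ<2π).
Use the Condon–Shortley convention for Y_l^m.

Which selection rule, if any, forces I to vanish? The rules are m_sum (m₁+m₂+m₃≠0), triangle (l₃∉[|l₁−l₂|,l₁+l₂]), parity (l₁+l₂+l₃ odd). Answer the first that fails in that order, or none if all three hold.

parity

azimuthal sum: -3 − 1 + 4 = 0  ✓
3 ≤ 4 ≤ 5 (triangle on l)  ✓
L = 4 + 1 + 4 = 9 (odd)  ✗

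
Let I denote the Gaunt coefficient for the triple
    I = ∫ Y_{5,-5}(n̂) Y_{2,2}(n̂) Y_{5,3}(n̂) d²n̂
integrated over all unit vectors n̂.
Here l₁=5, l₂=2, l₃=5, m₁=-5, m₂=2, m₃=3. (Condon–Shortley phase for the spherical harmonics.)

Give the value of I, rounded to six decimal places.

m-sum 0 ✓  L=12 even ✓  3≤5≤7 ✓
Π(2lᵢ+1) = 11×5×11 = 605
triangle coeff Δ(5,2,5) = 1/38610
Σ_t [0,2]: t=0:+1/2880 t=1:−1/576 t=2:+1/2880 = -1/960
(3j)²=10/429 [(5 2 5; 0 0 0)], sign=+1
Σ_t [2,2]: t=2:+1/161280 = 1/161280
(3j)²=1/143 [(5 2 5; -5 2 3)], sign=+1
⇒ 4πI² = 50/507
I = (+1)√(50/507/(4π)) = 0.08858824

0.088588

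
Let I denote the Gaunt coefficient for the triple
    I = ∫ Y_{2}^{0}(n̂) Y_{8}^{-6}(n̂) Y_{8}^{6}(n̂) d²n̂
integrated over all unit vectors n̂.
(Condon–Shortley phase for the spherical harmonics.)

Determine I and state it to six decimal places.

-0.079678

m-sum 0 ✓  L=18 even ✓  6≤8≤10 ✓
Π(2lᵢ+1) = 5×17×17 = 1445
triangle coeff Δ(2,8,8) = 1/348840
Σ_t [0,2]: t=0:+1/116121600 t=1:−1/25401600 t=2:+1/116121600 = -1/45158400
(3j)²=24/1615 [(2 8 8; 0 0 0)], sign=-1
Σ_t [0,2]: t=0:+1/3832012800 t=1:−1/6227020800 t=2:+1/348713164800 = 1/9686476800
(3j)²=6/1615 [(2 8 8; 0 -6 6)], sign=+1
⇒ 4πI² = 144/1805
I = (-1)√(144/1805/(4π)) = -0.07967787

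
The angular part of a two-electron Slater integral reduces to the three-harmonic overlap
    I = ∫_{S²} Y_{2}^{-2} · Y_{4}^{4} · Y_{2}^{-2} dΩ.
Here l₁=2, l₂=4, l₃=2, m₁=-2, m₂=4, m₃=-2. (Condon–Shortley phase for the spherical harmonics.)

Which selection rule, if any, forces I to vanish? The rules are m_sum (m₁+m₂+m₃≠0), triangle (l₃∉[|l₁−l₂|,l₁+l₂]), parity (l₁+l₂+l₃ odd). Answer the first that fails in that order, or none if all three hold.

m₁+m₂+m₃ = -2 + 4 − 2 = 0  ✓
triangle: |2−4|=2 ≤ l₃=2 ≤ 2+4=6  ✓
parity: l₁+l₂+l₃ = 8 is even  ✓

none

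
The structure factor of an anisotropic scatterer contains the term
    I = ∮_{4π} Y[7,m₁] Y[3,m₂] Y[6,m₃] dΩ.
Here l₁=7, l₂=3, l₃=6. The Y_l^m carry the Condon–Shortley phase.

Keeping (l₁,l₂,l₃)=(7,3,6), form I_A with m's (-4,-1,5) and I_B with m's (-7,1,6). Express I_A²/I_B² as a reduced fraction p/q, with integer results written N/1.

Shared (l₁,l₂,l₃)=(7,3,6): N and (l;000)² cancel in I_A²/I_B².
A: Δ = 4!·10!·2!/17! = 1/2042040; Racah Σ t=1..2: t=1:−1/21772800 t=2:+1/2903040 = 13/43545600; ⇒ 3j(7 3 6; -4 -1 5)² = 143/7140, sgn -1
B: Δ = 4!·10!·2!/17! = 1/2042040; Racah Σ t=4..4: t=4:+1/174182400 = 1/174182400; ⇒ 3j(7 3 6; -7 1 6)² = 11/340, sgn +1
I_A²/I_B² = (143/7140)/(11/340) = 13/21

13/21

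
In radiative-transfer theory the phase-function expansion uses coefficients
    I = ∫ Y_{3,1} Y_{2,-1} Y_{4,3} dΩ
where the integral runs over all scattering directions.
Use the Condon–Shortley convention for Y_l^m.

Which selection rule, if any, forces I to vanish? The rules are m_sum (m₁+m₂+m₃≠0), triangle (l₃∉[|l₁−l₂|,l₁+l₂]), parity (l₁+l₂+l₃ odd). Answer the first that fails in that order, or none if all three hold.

m_sum

m₁+m₂+m₃ = 1 − 1 + 3 = 3  ✗
triangle: |3−2|=1 ≤ l₃=4 ≤ 3+2=5
parity: l₁+l₂+l₃ = 9 is odd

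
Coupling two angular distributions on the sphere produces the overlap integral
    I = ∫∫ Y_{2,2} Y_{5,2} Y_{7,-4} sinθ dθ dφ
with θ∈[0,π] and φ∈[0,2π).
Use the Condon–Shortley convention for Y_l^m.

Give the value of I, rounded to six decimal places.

0.205860

m-sum 0 ✓  L=14 even ✓  3≤7≤7 ✓
Π(2lᵢ+1) = 5×11×15 = 825
triangle coeff Δ(2,5,7) = 1/15015
Σ_t [0,0]: t=0:+1/57600 = 1/57600
(3j)²=21/715 [(2 5 7; 0 0 0)], sign=-1
Σ_t [0,0]: t=0:+1/725760 = 1/725760
(3j)²=2/91 [(2 5 7; 2 2 -4)], sign=-1
⇒ 4πI² = 90/169
I = (+1)√(90/169/(4π)) = 0.20586047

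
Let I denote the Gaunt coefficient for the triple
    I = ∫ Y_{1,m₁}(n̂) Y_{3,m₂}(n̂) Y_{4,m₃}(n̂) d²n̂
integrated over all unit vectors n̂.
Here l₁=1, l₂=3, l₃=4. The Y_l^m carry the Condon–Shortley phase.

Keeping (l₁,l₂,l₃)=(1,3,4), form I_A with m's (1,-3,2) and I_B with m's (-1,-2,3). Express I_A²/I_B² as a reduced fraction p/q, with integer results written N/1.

l's match ⇒ only the (l;m) 3-j factors differ between A and B.
A: triangle coeff Δ(1,3,4) = 1/252; Σ_t [0,0]: t=0:+1/1440 = 1/1440; (3j)²=1/252 [(1 3 4; 1 -3 2)], sign=+1
B: triangle coeff Δ(1,3,4) = 1/252; Σ_t [0,0]: t=0:+1/240 = 1/240; (3j)²=1/12 [(1 3 4; -1 -2 3)], sign=-1
I_A²/I_B² = (1/252)/(1/12) = 1/21

1/21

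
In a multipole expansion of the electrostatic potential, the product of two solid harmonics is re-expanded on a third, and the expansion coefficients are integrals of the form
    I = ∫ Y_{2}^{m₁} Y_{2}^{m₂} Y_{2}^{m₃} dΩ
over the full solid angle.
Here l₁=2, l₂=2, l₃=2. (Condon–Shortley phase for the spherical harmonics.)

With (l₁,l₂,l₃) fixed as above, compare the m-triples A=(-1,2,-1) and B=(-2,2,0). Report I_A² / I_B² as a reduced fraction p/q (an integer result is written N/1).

3/2

l's match ⇒ only the (l;m) 3-j factors differ between A and B.
A: triangle coeff Δ(2,2,2) = 1/630; Σ_t [2,2]: t=2:+1/4 = 1/4; (3j)²=3/35 [(2 2 2; -1 2 -1)], sign=-1
B: triangle coeff Δ(2,2,2) = 1/630; Σ_t [2,2]: t=2:+1/8 = 1/8; (3j)²=2/35 [(2 2 2; -2 2 0)], sign=+1
I_A²/I_B² = (3/35)/(2/35) = 3/2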